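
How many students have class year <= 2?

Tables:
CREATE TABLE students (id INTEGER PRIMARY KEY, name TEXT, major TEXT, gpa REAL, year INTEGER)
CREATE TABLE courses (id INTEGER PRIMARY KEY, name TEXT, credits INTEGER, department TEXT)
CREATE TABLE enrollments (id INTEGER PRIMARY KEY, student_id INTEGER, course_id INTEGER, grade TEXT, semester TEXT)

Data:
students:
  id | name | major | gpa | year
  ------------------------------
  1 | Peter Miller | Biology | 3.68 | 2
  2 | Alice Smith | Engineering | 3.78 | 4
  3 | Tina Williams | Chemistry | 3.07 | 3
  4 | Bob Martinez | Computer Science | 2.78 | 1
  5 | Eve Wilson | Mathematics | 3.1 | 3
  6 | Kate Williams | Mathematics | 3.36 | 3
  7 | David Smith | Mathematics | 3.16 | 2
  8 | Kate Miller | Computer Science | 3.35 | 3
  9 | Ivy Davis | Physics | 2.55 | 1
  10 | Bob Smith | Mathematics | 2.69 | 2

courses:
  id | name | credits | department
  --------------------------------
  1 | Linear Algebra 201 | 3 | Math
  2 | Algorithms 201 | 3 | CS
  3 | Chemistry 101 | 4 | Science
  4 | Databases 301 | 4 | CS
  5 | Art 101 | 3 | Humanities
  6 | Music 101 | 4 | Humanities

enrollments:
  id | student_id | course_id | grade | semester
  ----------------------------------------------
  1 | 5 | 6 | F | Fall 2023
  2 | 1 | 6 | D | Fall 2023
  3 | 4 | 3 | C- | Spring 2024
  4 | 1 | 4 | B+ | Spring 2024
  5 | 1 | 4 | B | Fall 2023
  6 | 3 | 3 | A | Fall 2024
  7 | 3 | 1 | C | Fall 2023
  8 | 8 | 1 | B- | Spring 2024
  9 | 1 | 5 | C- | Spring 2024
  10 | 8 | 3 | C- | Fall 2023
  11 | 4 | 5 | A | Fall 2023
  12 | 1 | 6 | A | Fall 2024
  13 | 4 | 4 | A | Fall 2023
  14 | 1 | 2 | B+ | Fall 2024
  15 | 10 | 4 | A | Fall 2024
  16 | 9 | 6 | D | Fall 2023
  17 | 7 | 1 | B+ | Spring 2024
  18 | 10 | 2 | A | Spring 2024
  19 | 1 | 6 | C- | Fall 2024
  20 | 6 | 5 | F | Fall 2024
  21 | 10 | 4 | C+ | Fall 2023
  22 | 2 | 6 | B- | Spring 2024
SELECT COUNT(*) FROM students WHERE year <= 2

Execution result:
5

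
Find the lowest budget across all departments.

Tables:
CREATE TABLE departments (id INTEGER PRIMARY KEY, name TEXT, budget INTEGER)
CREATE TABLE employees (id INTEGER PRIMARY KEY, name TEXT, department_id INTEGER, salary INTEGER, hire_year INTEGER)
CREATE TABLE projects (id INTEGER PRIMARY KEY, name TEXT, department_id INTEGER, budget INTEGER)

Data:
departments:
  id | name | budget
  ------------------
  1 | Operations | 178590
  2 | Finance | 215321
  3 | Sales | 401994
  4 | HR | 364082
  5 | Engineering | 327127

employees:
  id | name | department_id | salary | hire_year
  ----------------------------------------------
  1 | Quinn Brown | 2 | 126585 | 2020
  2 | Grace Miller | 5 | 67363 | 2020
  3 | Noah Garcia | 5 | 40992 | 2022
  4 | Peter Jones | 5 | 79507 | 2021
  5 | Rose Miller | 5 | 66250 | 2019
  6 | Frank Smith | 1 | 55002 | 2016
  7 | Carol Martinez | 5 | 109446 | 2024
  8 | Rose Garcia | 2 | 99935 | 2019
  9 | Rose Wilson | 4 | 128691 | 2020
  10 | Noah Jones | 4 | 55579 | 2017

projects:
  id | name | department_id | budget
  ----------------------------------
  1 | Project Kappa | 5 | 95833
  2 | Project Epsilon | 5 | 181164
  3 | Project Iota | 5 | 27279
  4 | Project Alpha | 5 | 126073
SELECT MIN(budget) FROM departments

Execution result:
178590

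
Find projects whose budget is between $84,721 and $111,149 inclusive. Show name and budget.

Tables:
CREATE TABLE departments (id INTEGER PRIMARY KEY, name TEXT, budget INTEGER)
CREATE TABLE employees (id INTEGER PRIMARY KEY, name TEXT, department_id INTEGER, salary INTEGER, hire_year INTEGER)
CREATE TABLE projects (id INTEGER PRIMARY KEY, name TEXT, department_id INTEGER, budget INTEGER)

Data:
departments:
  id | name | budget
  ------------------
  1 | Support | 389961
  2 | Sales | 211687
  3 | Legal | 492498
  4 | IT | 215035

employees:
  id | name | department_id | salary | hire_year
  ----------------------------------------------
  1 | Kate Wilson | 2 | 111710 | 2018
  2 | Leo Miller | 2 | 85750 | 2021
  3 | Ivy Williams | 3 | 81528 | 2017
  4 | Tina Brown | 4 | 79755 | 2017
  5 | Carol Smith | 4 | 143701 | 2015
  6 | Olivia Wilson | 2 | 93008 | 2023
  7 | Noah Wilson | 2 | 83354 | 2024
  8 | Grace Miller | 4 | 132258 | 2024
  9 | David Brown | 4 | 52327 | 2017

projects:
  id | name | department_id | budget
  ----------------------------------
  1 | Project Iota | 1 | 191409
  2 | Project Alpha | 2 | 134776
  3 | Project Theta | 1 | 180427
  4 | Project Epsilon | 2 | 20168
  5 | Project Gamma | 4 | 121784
SELECT name, budget FROM projects WHERE budget BETWEEN 84721 AND 111149

Execution result:
(no rows)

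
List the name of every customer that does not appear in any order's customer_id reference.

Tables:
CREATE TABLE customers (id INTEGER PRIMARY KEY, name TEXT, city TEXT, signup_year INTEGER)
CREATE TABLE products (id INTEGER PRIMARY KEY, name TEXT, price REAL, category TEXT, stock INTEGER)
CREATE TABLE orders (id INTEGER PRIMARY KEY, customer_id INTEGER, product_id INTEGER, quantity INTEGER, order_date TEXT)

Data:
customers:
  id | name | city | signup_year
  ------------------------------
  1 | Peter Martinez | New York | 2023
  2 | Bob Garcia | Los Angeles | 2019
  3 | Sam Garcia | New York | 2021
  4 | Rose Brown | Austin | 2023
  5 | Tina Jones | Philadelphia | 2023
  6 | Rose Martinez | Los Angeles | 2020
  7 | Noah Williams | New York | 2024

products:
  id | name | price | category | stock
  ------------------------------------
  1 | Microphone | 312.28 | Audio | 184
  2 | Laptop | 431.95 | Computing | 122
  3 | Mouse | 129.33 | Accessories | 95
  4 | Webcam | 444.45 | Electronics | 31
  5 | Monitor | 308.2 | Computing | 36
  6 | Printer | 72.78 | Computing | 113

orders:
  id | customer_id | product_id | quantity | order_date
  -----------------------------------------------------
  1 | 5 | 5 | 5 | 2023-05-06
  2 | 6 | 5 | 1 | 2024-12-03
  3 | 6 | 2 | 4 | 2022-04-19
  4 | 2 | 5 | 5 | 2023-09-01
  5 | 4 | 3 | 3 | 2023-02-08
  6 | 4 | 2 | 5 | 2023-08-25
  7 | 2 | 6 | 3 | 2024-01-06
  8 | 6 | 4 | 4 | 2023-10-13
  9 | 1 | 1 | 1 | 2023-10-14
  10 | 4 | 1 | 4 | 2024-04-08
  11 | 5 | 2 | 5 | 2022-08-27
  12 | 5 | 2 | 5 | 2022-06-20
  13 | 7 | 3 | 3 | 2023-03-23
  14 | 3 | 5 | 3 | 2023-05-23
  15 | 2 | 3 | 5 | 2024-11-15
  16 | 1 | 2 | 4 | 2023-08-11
SELECT p.name FROM customers p LEFT JOIN orders c ON c.customer_id = p.id WHERE c.id IS NULL

Execution result:
(no rows)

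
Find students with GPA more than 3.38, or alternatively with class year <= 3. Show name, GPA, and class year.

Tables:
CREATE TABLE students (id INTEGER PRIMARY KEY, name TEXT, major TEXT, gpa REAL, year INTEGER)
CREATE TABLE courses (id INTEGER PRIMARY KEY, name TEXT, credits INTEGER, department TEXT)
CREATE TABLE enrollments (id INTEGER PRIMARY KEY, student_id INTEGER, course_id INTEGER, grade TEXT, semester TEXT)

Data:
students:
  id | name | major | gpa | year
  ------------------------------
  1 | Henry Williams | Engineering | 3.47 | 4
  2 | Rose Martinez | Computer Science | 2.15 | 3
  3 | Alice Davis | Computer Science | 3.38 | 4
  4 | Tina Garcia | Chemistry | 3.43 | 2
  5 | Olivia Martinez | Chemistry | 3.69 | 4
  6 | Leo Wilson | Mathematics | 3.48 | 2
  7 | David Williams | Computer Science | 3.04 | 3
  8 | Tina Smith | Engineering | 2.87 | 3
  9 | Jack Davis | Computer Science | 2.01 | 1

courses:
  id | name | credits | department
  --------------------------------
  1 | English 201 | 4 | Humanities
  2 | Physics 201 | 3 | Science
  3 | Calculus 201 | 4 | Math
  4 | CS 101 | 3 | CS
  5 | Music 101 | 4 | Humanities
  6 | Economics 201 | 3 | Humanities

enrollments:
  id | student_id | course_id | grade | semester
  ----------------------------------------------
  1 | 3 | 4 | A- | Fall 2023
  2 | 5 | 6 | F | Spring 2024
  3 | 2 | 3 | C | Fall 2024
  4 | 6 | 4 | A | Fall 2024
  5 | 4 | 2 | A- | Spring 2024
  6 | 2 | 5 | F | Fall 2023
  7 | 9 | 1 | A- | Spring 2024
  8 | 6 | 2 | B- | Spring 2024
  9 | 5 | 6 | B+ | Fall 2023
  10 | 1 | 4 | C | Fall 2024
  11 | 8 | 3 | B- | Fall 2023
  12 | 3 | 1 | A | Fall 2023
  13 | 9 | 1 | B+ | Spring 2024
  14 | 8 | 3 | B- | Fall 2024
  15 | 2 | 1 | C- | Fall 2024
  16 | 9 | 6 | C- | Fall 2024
SELECT name, gpa, year FROM students WHERE gpa > 3.38 OR year <= 3

Execution result:
name | gpa | year
Henry Williams | 3.47 | 4
Rose Martinez | 2.15 | 3
Tina Garcia | 3.43 | 2
Olivia Martinez | 3.69 | 4
Leo Wilson | 3.48 | 2
David Williams | 3.04 | 3
Tina Smith | 2.87 | 3
Jack Davis | 2.01 | 1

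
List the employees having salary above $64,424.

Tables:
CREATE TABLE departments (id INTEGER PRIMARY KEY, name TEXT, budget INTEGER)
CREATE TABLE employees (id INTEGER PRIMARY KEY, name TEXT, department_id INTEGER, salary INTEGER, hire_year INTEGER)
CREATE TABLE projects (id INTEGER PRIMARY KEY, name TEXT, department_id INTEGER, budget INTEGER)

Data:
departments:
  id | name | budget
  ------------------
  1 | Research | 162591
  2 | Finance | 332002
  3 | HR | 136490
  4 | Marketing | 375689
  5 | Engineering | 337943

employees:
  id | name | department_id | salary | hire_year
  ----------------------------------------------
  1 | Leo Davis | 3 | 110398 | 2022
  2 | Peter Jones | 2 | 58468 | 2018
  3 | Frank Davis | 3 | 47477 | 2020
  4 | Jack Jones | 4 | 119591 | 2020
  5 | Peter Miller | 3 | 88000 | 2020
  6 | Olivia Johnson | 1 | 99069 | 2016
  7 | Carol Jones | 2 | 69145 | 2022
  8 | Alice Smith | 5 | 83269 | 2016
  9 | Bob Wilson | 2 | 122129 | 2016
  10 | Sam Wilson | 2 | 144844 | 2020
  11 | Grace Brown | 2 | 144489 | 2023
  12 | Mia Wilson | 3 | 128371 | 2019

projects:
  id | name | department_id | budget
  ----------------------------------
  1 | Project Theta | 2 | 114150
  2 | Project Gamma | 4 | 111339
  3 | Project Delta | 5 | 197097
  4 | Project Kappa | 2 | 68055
SELECT name, salary FROM employees WHERE salary > 64424

Execution result:
name | salary
Leo Davis | 110398
Jack Jones | 119591
Peter Miller | 88000
Olivia Johnson | 99069
Carol Jones | 69145
Alice Smith | 83269
Bob Wilson | 122129
Sam Wilson | 144844
Grace Brown | 144489
Mia Wilson | 128371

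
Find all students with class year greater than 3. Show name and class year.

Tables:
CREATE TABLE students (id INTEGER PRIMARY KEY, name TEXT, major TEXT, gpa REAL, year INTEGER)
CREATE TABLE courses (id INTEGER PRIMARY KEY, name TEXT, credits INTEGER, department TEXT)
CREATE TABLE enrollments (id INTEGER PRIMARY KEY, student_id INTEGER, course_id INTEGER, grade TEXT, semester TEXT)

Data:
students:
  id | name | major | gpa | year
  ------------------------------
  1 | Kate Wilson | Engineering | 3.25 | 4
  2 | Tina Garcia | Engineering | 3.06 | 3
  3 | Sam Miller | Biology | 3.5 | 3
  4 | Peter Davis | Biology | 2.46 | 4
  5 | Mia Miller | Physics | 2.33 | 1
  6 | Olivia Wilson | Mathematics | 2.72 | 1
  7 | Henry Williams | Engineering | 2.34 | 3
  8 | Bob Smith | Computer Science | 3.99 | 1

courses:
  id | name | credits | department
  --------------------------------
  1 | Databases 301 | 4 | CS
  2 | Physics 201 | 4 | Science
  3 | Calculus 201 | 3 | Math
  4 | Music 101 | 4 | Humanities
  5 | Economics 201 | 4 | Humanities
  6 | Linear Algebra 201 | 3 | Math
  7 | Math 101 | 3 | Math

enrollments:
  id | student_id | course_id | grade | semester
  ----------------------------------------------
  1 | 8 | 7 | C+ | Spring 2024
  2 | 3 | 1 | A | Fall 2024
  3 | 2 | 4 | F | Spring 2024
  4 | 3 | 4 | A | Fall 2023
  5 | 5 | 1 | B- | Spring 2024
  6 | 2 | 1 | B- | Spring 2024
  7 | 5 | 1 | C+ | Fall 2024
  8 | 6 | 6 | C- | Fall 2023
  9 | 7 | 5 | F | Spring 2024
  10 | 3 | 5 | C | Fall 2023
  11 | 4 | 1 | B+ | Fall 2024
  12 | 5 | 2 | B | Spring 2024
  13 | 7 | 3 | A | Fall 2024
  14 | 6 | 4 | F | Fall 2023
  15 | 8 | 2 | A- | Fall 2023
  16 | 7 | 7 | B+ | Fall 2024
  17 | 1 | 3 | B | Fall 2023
SELECT name, year FROM students WHERE year > 3

Execution result:
name | year
Kate Wilson | 4
Peter Davis | 4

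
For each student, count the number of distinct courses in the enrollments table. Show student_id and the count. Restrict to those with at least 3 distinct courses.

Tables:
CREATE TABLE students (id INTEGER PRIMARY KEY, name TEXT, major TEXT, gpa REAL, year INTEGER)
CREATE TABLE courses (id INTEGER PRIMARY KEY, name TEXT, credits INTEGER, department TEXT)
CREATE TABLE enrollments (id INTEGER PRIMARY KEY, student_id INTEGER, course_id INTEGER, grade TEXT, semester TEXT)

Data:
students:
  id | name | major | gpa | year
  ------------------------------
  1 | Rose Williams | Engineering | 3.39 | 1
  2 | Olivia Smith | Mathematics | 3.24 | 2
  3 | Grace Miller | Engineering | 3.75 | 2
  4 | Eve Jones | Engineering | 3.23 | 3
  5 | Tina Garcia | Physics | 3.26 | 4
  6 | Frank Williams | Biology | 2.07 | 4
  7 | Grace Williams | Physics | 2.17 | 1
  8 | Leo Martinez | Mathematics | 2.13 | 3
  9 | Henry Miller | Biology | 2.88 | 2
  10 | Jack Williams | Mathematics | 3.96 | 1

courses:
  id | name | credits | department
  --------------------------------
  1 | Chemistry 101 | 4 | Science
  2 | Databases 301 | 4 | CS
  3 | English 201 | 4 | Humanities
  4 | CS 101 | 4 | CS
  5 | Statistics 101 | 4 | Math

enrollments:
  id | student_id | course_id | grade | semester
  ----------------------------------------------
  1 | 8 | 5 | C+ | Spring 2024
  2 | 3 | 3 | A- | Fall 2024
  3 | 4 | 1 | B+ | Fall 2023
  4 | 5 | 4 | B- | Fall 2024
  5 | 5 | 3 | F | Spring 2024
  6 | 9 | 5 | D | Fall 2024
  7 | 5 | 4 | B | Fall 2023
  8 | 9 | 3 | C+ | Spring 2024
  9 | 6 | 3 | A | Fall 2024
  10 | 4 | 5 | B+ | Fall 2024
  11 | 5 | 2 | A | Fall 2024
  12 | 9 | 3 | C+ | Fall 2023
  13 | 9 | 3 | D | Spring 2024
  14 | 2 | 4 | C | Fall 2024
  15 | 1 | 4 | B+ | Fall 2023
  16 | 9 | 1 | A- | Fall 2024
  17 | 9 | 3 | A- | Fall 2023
SELECT student_id, COUNT(DISTINCT course_id) AS distinct_course_count FROM enrollments GROUP BY student_id HAVING COUNT(DISTINCT course_id) >= 3

Execution result:
student_id | distinct_course_count
5 | 3
9 | 3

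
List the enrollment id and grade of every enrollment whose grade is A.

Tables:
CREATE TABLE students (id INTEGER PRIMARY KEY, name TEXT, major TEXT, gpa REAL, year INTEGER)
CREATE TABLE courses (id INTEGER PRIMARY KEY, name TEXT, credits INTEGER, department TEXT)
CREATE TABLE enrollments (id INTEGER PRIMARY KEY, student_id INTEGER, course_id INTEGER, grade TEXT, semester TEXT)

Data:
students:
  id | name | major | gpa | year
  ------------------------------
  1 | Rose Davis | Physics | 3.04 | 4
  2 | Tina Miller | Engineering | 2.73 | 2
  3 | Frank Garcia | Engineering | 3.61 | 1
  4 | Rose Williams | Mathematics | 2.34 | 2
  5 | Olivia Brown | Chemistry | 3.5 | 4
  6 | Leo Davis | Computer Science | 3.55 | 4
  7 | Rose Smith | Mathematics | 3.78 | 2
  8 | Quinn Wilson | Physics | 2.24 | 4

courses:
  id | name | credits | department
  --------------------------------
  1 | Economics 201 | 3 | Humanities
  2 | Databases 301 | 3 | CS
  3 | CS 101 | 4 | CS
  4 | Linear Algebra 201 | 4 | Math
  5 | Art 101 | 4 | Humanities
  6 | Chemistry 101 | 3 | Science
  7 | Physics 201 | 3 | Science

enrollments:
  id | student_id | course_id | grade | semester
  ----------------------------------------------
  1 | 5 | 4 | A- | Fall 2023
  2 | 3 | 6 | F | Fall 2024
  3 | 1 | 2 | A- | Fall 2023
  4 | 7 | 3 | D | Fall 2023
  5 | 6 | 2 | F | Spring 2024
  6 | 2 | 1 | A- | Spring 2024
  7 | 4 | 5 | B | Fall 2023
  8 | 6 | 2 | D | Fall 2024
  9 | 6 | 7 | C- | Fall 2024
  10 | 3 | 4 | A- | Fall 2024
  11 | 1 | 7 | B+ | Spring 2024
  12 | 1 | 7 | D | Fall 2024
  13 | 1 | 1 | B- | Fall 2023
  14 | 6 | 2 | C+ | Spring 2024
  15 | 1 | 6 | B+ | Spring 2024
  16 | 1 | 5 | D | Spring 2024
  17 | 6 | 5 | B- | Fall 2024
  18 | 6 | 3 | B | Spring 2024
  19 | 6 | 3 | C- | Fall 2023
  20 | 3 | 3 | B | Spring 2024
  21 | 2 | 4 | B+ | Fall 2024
SELECT id, grade FROM enrollments WHERE grade = 'A'

Execution result:
(no rows)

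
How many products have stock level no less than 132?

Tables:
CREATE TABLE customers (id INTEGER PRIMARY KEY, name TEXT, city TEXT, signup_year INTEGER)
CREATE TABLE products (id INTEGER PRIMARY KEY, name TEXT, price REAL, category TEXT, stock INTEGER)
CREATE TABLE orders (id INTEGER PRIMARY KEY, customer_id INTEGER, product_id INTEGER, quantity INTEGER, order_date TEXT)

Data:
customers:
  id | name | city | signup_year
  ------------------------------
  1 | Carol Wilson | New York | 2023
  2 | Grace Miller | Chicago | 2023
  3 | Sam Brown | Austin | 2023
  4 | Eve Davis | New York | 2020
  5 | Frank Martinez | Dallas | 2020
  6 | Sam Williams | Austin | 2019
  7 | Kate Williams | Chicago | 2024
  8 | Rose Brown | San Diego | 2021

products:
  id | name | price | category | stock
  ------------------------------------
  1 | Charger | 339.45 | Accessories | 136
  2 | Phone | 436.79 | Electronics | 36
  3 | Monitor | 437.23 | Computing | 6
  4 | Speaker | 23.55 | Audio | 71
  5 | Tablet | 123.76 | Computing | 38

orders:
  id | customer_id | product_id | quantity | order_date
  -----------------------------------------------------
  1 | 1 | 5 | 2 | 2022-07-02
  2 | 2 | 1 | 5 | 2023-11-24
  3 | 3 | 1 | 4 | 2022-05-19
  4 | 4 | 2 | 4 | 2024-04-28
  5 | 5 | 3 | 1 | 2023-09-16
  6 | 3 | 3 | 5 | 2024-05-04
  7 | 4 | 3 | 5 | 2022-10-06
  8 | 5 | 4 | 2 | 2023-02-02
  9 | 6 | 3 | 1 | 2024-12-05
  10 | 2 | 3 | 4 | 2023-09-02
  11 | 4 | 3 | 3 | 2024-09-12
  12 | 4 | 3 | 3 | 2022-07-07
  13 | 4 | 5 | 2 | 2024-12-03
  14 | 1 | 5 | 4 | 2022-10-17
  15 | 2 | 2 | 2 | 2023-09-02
SELECT COUNT(*) FROM products WHERE stock >= 132

Execution result:
1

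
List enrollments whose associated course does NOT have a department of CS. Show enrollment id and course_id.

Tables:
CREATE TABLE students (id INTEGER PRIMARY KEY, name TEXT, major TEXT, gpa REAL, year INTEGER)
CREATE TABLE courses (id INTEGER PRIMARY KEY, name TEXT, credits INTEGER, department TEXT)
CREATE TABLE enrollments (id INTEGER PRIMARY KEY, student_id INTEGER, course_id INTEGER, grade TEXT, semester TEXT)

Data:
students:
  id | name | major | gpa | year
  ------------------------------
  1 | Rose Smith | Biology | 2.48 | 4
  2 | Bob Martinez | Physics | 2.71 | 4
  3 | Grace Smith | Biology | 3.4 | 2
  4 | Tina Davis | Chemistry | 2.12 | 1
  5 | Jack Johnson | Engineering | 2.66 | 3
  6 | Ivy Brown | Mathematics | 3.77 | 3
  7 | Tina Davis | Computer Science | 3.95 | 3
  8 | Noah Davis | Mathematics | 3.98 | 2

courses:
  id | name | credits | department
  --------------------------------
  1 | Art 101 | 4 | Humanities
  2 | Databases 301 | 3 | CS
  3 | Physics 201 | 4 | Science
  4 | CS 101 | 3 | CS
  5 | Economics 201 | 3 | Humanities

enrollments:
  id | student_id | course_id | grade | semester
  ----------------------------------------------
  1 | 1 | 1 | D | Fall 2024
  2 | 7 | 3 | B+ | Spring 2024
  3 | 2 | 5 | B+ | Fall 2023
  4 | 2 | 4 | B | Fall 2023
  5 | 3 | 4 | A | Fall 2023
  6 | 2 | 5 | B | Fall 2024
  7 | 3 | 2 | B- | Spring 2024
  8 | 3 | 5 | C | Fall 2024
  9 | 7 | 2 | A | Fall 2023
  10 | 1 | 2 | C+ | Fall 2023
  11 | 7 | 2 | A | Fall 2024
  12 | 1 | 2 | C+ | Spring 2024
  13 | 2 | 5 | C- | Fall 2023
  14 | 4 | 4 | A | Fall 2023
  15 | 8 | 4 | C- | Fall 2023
SELECT id, course_id FROM enrollments WHERE course_id NOT IN (SELECT id FROM courses WHERE department = 'CS')

Execution result:
id | course_id
1 | 1
2 | 3
3 | 5
6 | 5
8 | 5
13 | 5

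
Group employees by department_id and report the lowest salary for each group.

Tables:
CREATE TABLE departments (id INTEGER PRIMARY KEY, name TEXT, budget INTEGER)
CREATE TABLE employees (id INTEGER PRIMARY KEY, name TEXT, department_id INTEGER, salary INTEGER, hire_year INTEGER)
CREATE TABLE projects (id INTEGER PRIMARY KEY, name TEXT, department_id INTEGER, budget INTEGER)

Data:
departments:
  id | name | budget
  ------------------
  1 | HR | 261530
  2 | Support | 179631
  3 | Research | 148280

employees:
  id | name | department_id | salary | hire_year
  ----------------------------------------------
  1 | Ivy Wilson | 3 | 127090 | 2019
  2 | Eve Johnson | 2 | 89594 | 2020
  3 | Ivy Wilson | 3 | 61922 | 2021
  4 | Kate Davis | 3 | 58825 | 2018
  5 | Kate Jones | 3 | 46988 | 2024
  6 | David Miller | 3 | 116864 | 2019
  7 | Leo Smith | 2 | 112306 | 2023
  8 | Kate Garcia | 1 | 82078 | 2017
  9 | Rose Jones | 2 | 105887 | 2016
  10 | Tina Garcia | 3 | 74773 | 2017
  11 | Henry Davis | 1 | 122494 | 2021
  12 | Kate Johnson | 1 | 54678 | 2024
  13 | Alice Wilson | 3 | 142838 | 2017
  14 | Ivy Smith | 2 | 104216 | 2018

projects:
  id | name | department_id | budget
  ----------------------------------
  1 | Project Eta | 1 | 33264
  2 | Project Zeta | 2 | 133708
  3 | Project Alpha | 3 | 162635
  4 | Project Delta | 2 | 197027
SELECT department_id, MIN(salary) AS min_salary FROM employees GROUP BY department_id

Execution result:
department_id | min_salary
1 | 54678
2 | 89594
3 | 46988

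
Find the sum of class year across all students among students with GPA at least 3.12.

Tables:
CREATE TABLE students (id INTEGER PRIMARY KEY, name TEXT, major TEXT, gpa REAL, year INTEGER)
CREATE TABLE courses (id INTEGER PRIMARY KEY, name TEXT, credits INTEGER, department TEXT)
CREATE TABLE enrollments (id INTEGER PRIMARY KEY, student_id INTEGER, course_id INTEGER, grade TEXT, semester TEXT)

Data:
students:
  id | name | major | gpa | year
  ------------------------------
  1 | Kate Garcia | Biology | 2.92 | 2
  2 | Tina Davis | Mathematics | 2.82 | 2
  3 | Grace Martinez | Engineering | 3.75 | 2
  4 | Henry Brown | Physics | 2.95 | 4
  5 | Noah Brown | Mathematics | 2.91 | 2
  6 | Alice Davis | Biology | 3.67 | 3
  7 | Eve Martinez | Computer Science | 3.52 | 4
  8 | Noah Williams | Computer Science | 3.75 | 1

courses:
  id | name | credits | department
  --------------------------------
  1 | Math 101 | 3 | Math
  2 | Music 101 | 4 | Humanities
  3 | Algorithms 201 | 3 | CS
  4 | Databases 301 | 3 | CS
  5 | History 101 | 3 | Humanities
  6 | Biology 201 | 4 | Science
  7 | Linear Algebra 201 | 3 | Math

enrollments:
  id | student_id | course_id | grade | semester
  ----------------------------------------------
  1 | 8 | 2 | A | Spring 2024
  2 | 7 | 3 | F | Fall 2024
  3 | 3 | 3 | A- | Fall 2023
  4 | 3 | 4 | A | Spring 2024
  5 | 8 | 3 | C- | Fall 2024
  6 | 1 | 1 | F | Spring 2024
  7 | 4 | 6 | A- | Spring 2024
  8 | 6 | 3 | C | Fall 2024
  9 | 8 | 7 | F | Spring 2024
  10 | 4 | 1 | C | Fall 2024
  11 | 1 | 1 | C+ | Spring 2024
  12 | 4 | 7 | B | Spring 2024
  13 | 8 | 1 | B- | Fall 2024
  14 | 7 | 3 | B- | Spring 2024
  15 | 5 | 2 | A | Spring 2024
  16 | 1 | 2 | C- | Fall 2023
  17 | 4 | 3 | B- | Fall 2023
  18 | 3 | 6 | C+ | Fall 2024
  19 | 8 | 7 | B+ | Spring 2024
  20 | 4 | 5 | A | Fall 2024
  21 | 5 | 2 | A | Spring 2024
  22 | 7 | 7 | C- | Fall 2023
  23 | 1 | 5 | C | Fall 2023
SELECT SUM(year) FROM students WHERE gpa >= 3.12

Execution result:
10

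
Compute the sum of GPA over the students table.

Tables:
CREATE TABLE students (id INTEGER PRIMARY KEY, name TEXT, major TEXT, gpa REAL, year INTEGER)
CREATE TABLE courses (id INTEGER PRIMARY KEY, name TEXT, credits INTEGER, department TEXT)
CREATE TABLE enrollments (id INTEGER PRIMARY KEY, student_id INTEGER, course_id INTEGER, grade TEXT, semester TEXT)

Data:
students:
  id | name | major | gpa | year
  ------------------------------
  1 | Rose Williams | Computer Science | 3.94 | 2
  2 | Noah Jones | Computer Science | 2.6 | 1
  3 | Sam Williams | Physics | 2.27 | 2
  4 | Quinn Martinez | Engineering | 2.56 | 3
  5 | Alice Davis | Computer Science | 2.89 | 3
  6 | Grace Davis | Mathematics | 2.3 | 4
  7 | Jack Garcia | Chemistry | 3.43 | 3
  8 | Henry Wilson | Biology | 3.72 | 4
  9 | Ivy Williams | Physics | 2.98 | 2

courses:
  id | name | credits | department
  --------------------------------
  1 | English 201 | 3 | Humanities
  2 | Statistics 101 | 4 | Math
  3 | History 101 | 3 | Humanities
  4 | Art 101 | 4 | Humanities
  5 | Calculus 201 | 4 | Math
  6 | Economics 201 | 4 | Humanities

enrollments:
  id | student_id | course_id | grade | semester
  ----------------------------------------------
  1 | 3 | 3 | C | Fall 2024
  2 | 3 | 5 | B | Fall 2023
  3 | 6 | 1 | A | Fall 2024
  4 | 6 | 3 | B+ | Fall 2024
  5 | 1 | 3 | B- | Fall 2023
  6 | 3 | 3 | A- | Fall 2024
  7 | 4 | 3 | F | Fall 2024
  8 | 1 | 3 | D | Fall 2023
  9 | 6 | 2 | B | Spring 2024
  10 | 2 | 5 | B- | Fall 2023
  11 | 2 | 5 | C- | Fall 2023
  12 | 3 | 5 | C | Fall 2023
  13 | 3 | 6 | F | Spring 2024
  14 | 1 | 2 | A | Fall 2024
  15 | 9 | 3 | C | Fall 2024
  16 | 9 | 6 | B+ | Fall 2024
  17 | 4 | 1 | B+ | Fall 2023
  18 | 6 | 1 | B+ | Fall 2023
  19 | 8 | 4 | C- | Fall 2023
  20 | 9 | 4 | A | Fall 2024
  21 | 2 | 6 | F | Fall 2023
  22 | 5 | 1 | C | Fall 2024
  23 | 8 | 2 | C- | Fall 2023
SELECT SUM(gpa) FROM students

Execution result:
26.69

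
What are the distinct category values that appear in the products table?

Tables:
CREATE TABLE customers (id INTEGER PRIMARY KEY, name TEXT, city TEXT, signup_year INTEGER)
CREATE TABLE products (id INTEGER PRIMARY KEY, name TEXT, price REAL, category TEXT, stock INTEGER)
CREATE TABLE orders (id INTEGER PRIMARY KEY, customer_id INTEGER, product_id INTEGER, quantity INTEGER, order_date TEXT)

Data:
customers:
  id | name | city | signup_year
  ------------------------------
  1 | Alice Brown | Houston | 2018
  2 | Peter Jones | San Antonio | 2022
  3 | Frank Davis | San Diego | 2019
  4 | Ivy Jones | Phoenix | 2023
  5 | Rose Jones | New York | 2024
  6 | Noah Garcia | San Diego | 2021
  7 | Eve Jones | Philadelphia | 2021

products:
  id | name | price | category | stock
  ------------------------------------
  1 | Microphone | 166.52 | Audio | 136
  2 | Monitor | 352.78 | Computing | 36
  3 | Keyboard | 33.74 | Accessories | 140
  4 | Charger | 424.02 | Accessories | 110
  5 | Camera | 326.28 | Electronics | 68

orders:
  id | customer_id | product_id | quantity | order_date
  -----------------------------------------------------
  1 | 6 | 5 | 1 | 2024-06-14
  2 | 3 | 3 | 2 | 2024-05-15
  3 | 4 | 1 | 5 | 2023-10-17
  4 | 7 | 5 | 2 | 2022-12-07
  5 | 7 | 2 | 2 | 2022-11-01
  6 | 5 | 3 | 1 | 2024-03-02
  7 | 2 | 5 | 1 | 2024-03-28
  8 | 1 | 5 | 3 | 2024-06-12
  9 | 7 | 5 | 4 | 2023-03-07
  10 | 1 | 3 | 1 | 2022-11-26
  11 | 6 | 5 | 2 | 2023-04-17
SELECT DISTINCT category FROM products

Execution result:
category
Audio
Computing
Accessories
Electronics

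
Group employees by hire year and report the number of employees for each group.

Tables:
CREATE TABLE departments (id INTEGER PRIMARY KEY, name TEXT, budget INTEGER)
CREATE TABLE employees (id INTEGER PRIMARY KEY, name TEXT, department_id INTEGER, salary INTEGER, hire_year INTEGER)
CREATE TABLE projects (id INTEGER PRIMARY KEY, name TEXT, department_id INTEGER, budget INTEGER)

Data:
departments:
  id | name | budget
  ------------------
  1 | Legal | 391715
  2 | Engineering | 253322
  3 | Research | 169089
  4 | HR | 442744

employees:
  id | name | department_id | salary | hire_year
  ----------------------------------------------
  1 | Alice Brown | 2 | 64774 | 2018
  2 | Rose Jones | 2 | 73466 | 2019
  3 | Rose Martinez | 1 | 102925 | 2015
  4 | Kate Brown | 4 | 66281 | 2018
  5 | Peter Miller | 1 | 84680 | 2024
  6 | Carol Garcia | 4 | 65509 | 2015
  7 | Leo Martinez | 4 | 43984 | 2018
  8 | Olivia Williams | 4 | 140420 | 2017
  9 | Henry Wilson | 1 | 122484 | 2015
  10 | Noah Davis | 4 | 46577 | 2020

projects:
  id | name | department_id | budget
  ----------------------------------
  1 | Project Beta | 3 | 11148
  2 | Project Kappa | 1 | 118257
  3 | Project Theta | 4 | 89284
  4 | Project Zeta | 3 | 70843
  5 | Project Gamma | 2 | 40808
SELECT hire_year, COUNT(*) AS n FROM employees GROUP BY hire_year

Execution result:
hire_year | n
2015 | 3
2017 | 1
2018 | 3
2019 | 1
2020 | 1
2024 | 1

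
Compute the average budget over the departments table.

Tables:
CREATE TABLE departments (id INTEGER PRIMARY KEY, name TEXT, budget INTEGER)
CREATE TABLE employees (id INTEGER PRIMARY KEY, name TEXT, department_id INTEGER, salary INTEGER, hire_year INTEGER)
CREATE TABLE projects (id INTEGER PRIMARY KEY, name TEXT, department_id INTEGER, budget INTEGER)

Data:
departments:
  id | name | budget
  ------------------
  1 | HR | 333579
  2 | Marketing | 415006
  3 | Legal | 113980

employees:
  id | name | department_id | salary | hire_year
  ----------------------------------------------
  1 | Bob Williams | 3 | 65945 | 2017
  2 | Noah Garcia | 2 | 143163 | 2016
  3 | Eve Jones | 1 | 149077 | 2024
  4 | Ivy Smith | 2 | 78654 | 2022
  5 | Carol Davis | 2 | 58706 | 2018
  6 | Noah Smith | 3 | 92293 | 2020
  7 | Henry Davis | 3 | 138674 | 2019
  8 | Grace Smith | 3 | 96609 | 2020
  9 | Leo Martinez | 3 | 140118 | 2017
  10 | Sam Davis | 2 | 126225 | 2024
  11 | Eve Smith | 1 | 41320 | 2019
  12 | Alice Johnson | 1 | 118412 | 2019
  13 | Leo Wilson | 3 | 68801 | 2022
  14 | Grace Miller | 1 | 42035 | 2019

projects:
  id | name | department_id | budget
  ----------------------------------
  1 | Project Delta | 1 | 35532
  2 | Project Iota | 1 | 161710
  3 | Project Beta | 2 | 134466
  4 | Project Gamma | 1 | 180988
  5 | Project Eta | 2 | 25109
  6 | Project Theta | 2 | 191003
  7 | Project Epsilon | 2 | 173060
SELECT AVG(budget) FROM departments

Execution result:
287521.67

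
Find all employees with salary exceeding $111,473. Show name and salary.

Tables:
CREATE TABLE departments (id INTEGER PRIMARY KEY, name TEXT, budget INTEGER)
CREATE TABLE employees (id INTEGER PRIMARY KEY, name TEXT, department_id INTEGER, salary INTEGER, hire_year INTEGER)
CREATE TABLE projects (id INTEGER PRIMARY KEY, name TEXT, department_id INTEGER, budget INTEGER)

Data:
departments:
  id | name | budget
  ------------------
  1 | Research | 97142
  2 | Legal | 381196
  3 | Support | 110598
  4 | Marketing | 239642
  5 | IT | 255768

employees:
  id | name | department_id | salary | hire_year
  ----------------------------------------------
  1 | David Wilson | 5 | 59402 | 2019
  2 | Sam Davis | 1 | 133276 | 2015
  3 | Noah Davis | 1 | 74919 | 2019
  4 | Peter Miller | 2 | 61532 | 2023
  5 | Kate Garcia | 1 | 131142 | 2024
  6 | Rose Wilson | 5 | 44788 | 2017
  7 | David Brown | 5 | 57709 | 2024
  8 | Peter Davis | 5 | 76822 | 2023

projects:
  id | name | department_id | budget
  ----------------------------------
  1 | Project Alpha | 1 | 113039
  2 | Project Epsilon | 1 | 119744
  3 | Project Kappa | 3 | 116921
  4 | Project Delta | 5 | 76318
SELECT name, salary FROM employees WHERE salary > 111473

Execution result:
name | salary
Sam Davis | 133276
Kate Garcia | 131142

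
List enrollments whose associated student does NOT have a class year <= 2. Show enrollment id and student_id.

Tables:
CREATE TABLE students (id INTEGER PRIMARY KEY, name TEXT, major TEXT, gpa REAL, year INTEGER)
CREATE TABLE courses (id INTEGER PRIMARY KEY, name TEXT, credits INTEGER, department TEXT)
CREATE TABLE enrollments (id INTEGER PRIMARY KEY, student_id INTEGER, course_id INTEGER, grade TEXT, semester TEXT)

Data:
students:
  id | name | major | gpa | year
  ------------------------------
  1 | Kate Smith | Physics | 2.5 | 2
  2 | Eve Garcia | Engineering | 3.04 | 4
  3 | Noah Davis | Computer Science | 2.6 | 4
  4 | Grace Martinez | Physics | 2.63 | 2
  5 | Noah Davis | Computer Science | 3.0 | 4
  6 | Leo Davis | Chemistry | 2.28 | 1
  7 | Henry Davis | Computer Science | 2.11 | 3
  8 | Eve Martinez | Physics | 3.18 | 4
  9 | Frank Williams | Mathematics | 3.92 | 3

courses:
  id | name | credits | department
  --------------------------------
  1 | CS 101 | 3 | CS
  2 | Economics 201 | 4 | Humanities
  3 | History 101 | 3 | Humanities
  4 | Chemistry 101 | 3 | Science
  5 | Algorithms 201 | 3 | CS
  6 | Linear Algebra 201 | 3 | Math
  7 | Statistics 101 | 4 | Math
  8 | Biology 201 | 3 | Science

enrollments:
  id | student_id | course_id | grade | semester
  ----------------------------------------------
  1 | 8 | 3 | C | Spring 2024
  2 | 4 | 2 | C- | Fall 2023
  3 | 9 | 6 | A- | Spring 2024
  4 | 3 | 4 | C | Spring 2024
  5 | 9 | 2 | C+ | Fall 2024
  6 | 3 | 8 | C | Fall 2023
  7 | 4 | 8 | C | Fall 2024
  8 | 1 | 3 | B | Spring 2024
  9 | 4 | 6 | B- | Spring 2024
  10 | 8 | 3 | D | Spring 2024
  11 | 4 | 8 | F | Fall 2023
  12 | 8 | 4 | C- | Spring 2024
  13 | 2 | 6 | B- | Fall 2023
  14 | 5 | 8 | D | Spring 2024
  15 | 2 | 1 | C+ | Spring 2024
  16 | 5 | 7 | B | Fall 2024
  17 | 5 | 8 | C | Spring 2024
SELECT id, student_id FROM enrollments WHERE student_id NOT IN (SELECT id FROM students WHERE year <= 2)

Execution result:
id | student_id
1 | 8
3 | 9
4 | 3
5 | 9
6 | 3
10 | 8
12 | 8
13 | 2
14 | 5
15 | 2
16 | 5
17 | 5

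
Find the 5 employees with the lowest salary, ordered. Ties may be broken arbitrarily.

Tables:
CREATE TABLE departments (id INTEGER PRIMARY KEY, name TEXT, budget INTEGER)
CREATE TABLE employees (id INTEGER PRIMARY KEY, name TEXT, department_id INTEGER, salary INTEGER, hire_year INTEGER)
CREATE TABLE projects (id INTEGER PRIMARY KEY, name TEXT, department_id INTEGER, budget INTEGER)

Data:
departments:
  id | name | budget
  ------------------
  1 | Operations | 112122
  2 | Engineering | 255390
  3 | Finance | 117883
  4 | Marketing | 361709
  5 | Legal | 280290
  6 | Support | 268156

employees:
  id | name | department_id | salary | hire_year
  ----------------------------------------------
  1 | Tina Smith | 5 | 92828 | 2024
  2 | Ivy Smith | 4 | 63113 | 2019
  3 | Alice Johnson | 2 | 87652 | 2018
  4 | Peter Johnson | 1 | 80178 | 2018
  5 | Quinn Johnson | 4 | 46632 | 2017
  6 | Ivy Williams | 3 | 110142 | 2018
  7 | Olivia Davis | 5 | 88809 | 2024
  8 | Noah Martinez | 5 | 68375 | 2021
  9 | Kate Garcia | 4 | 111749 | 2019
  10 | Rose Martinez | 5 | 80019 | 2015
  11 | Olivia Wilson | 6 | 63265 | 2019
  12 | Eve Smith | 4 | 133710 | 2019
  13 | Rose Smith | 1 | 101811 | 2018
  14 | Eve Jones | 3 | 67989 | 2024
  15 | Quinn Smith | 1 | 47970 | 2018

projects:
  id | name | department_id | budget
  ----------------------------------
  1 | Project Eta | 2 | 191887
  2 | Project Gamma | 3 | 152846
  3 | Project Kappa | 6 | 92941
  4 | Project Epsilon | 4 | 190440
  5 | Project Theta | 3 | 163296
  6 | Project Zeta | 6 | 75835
SELECT name, salary FROM employees ORDER BY salary ASC LIMIT 5

Execution result:
name | salary
Quinn Johnson | 46632
Quinn Smith | 47970
Ivy Smith | 63113
Olivia Wilson | 63265
Eve Jones | 67989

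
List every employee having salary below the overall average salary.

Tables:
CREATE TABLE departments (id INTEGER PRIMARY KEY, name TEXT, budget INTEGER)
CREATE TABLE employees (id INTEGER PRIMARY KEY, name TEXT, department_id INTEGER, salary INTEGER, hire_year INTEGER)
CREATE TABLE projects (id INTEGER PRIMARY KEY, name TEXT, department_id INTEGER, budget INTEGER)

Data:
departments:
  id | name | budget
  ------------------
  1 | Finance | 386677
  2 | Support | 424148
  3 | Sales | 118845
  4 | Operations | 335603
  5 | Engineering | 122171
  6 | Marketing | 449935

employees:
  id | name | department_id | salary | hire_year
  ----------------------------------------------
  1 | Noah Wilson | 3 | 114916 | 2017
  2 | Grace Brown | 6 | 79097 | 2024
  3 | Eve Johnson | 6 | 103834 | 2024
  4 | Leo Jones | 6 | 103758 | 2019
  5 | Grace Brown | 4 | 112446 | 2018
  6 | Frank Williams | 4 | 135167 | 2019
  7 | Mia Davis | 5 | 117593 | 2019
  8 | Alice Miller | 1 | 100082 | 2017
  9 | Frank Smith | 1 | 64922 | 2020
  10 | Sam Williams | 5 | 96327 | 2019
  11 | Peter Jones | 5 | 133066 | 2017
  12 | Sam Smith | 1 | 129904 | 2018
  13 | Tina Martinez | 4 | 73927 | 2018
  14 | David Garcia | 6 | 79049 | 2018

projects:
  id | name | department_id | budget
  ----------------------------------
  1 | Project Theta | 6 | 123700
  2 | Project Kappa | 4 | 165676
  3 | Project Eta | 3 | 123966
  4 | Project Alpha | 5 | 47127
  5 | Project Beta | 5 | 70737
SELECT name, salary FROM employees WHERE salary < (SELECT AVG(salary) FROM employees)

Execution result:
name | salary
Grace Brown | 79097
Alice Miller | 100082
Frank Smith | 64922
Sam Williams | 96327
Tina Martinez | 73927
David Garcia | 79049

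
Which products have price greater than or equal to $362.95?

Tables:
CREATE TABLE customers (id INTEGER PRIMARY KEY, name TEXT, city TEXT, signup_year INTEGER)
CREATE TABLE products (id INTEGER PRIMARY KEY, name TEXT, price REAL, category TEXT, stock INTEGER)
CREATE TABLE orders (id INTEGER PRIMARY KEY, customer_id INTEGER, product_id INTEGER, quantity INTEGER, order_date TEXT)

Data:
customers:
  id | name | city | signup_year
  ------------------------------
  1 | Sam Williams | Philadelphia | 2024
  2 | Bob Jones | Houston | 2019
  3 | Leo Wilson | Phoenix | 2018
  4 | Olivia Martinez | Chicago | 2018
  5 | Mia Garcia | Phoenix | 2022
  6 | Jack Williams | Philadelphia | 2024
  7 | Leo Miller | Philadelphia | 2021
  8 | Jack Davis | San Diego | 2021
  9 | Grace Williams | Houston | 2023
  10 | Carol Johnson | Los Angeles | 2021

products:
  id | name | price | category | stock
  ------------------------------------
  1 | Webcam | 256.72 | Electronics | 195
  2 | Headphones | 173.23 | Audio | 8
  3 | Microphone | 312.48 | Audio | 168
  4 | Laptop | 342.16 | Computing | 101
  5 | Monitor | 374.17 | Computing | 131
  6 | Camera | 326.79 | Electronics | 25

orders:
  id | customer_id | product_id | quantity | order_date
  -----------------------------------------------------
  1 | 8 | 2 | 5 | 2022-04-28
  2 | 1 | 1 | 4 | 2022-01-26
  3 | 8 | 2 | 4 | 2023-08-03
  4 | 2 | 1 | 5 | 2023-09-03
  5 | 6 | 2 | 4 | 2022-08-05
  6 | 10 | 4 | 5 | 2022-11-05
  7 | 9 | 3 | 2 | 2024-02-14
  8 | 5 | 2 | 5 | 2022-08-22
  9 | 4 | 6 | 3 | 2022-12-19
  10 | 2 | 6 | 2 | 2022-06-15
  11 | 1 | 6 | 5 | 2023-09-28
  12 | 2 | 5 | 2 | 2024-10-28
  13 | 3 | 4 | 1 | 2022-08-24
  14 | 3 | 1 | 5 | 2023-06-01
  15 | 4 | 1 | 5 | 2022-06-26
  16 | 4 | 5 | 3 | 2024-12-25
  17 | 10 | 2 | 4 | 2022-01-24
SELECT name, price FROM products WHERE price >= 362.95

Execution result:
name | price
Monitor | 374.17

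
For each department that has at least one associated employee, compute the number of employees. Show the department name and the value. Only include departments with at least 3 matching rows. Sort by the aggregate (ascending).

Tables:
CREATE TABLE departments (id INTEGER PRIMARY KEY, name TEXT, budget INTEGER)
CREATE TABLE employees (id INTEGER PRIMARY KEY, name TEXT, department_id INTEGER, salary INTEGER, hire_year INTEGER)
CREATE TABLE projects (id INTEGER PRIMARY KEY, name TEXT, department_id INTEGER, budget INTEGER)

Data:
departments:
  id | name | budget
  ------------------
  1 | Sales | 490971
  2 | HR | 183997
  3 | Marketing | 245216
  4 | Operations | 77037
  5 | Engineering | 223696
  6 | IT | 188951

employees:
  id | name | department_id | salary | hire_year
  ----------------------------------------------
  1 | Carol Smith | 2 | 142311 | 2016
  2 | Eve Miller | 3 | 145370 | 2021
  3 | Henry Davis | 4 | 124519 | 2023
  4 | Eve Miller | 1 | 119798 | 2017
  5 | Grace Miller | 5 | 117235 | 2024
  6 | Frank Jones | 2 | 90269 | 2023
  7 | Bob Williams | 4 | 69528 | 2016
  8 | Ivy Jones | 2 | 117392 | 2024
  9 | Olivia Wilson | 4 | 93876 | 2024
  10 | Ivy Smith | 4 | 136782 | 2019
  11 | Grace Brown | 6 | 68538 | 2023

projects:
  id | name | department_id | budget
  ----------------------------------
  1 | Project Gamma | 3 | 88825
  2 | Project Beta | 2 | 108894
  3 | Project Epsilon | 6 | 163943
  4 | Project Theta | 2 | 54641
SELECT p.name, COUNT(*) AS n FROM employees c JOIN departments p ON c.department_id = p.id GROUP BY p.id, p.name HAVING COUNT(*) >= 3 ORDER BY n ASC

Execution result:
name | n
HR | 3
Operations | 4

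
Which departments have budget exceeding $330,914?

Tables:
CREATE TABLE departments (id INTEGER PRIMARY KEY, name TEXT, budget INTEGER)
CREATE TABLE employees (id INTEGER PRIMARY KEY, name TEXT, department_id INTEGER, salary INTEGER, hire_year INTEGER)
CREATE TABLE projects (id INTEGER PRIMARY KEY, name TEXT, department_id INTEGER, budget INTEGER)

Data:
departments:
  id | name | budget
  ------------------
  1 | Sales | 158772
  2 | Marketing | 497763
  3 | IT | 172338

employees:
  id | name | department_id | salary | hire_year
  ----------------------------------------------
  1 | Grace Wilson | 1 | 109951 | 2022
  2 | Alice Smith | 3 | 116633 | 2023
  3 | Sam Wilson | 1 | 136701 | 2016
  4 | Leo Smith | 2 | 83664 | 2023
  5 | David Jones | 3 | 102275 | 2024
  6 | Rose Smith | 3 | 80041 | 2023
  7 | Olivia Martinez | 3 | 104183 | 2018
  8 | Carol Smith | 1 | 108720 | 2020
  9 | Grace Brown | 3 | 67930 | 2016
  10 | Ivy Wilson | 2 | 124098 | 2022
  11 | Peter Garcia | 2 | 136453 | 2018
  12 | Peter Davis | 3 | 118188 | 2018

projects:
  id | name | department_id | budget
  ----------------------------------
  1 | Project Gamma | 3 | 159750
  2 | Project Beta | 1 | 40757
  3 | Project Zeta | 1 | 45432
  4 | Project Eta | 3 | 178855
SELECT name, budget FROM departments WHERE budget > 330914

Execution result:
name | budget
Marketing | 497763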